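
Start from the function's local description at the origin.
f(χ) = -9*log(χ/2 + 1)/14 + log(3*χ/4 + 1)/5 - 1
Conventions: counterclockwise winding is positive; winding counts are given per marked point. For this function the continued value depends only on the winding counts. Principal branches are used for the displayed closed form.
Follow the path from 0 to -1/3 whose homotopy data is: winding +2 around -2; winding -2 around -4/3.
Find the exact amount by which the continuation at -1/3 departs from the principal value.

The rational part is single-valued and drops out of the difference; each branch term changes only by its own monodromy.
(-9/14)*log(1 - χ/(-2)): each positive loop around -2 adds 2*pi*i to the log, so winding +2 contributes (-9/14)*(2)*2*pi*i = -(18/7)*pi*i.
(1/5)*log(1 - χ/(-4/3)): each positive loop around -4/3 adds 2*pi*i to the log, so winding -2 contributes (1/5)*(-2)*2*pi*i = -(4/5)*pi*i.
Summing the contributions at χ = -1/3 gives -(118/35)*pi*i.

Continued minus principal equals -(118/35)*pi*i.


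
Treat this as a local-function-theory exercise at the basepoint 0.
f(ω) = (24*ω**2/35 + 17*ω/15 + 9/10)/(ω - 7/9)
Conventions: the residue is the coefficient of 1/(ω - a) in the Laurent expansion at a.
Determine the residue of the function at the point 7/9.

The residue is 593/270.

At the order-1 pole 7/9 set g(ω) = (ω - (7/9))*f(ω) = 24*ω**2/35 + 17*ω/15 + 9/10.
Simple pole: residue = g(a) at a = 7/9, which is 593/270.


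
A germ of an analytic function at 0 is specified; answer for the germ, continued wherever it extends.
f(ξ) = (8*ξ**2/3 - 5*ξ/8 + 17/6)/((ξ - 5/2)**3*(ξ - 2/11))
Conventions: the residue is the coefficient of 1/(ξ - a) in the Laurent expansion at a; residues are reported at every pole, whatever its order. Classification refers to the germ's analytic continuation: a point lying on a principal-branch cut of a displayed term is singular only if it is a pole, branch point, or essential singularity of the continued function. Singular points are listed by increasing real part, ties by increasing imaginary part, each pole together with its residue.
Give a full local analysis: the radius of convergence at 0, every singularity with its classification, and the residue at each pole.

Radius of convergence at 0: 2/11.
At 2/11: a pole of order 1; residue -3322/14739.
At 5/2: a pole of order 3; residue 3322/14739.

Denominator factor (ξ - 5/2)^3: pole of order 3 at 5/2, modulus 5/2.
Denominator factor (ξ - 2/11): pole of order 1 at 2/11, modulus 2/11.
The radius of convergence is the smallest modulus among the singular points: 2/11.
At the order-1 pole 2/11 set g(ξ) = (ξ - (2/11))*f(ξ) = (8*ξ**2/3 - 5*ξ/8 + 17/6)/(ξ - 5/2)**3.
Simple pole: residue = g(a) at a = 2/11, which is -3322/14739.
At the order-3 pole 5/2 set g(ξ) = (ξ - (5/2))^3*f(ξ) = (8*ξ**2/3 - 5*ξ/8 + 17/6)/(ξ - 2/11).
Order-3 pole: residue = g''(a)/2; g''(5/2) = 6644/14739, so the residue is 3322/14739.
List the singular points by increasing real part (a conjugate pair: the negative imaginary part first).


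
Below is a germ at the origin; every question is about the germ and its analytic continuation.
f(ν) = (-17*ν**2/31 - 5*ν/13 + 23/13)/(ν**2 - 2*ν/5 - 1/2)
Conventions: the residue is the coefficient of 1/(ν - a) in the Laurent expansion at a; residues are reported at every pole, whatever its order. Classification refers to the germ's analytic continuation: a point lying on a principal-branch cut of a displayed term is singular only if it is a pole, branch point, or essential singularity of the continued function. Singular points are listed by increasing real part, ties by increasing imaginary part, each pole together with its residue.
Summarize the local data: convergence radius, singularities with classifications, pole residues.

Denominator factor (ν**2 - 2*ν/5 - 1/2): discriminant 54/25, real irrational roots 1/5 + (3/10)*sqrt(6) and 1/5 - (3/10)*sqrt(6); poles of order 1, moduli 1/5 + (3/10)*sqrt(6) and -1/5 + (3/10)*sqrt(6).
The radius of convergence is the smallest modulus among the singular points: -1/5 + (3/10)*sqrt(6).
The factor ν**2 - 2*ν/5 - 1/2 splits as (ν - a)(ν - a') with a = 1/5 - (3/10)*sqrt(6), a' = 1/5 + (3/10)*sqrt(6). At the order-1 pole a set g(ν) = (ν - a)*f(ν) = [-17*ν**2/31 - 5*ν/13 + 23/13] / (ν - a').
Simple pole: residue = g(a) at a = 1/5 - (3/10)*sqrt(6), which is -1217/4030 - (27691/72540)*sqrt(6).
The factor ν**2 - 2*ν/5 - 1/2 splits as (ν - a)(ν - a') with a = 1/5 + (3/10)*sqrt(6), a' = 1/5 - (3/10)*sqrt(6). At the order-1 pole a set g(ν) = (ν - a)*f(ν) = [-17*ν**2/31 - 5*ν/13 + 23/13] / (ν - a').
Simple pole: residue = g(a) at a = 1/5 + (3/10)*sqrt(6), which is -1217/4030 + (27691/72540)*sqrt(6).
List the singular points by increasing real part (a conjugate pair: the negative imaginary part first).

Radius of convergence at 0: -1/5 + (3/10)*sqrt(6).
At 1/5 - (3/10)*sqrt(6): a pole of order 1; residue -1217/4030 - (27691/72540)*sqrt(6).
At 1/5 + (3/10)*sqrt(6): a pole of order 1; residue -1217/4030 + (27691/72540)*sqrt(6).


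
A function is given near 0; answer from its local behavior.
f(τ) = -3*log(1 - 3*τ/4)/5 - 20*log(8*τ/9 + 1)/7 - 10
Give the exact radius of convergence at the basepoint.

Branch term (-20/7)*log(1 - τ/(-9/8)): its argument vanishes at τ = -9/8, a logarithmic branch point, modulus 9/8.
Branch term (-3/5)*log(1 - τ/(4/3)): its argument vanishes at τ = 4/3, a logarithmic branch point, modulus 4/3.
The radius of convergence is the smallest modulus among the singular points: 9/8.

The radius of convergence is 9/8.


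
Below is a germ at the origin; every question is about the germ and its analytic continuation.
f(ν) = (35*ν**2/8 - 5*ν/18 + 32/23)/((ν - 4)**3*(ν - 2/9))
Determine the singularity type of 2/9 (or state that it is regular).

The denominator factor ν - 2/9 vanishes at 2/9 and appears to the power 1; the numerator there equals 5759/3726, nonzero, and no other factor vanishes.
Hence a pole whose order is the multiplicity, 1.

The point is a pole of order 1.


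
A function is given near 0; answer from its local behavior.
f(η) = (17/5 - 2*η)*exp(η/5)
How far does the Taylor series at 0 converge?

The factor exp(η/5) is entire and contributes no finite singular point.
The polynomial part has no poles.
No finite singular points: the Taylor series at 0 converges everywhere.

The radius of convergence is infinite.


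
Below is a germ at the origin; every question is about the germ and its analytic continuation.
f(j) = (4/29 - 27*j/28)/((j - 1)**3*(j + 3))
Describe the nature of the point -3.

The denominator factor j + 3 vanishes at -3 and appears to the power 1; the numerator there equals 2461/812, nonzero, and no other factor vanishes.
Hence a pole whose order is the multiplicity, 1.

The point is a pole of order 1.


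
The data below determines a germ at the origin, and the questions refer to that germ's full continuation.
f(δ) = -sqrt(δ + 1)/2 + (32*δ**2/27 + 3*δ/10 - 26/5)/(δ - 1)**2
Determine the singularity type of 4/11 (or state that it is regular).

The point is a regular point.

Denominator factors: δ - 1 = -7/11 at δ = 4/11 — none vanishes.
Branch term sqrt(1 - δ/(-1)): argument at 4/11 is 15/11, nonzero, so 4/11 is not its branch point (a point on a principal cut is still regular for the continued germ).
So the germ continues analytically to 4/11.


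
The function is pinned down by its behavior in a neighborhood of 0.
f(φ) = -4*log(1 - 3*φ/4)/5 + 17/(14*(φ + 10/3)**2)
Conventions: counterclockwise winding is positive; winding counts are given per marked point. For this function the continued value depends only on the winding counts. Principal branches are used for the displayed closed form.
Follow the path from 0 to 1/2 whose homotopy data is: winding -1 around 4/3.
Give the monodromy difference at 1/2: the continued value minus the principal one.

The rational part is single-valued and drops out of the difference; each branch term changes only by its own monodromy.
(-4/5)*log(1 - φ/(4/3)): each positive loop around 4/3 adds 2*pi*i to the log, so winding -1 contributes (-4/5)*(-1)*2*pi*i = (8/5)*pi*i.
Summing the contributions at φ = 1/2 gives (8/5)*pi*i.

Continued minus principal equals (8/5)*pi*i.


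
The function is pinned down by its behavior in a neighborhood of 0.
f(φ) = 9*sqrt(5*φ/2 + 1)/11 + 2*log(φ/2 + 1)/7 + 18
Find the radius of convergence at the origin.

The radius of convergence is 2/5.

Branch term (9/11)*sqrt(1 - φ/(-2/5)): its argument vanishes at φ = -2/5, a square-root branch point, modulus 2/5.
Branch term (2/7)*log(1 - φ/(-2)): its argument vanishes at φ = -2, a logarithmic branch point, modulus 2.
The radius of convergence is the smallest modulus among the singular points: 2/5.


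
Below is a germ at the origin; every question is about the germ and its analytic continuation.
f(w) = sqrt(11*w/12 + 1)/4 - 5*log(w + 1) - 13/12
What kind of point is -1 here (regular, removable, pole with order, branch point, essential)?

The point is a logarithmic branch point.

The term (-5)*log(1 - w/(-1)) has argument 1 - -1/(-1) = 0 at -1: a logarithmic (infinitely-sheeted) branch point; the remaining terms are analytic or single-valued there.


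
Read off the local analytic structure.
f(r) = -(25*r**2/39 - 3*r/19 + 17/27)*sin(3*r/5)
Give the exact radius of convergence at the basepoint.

The radius of convergence is infinite.

The factor -sin(3*r/5) is entire and contributes no finite singular point.
The polynomial part has no poles.
No finite singular points: the Taylor series at 0 converges everywhere.


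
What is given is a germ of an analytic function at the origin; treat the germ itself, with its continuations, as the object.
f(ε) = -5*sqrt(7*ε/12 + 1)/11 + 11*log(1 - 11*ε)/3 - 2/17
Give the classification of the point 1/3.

The point is a regular point.

There is no denominator, hence no pole anywhere.
Branch term sqrt(1 - ε/(-12/7)): argument at 1/3 is 43/36, nonzero, so 1/3 is not its branch point (a point on a principal cut is still regular for the continued germ).
Branch term log(1 - ε/(1/11)): argument at 1/3 is -8/3, nonzero, so 1/3 is not its branch point (a point on a principal cut is still regular for the continued germ).
So the germ continues analytically to 1/3.


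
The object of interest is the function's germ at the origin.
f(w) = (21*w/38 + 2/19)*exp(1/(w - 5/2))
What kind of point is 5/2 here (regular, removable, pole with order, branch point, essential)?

The point is an essential singularity.

The exponent 1/(w - (5/2)) has a pole at 5/2, so exp(1/(w - (5/2))) takes every nonzero value near it: an essential singularity (not a pole of any order).


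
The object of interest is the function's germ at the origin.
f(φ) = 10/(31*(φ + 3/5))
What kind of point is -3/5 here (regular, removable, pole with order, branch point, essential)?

The point is a pole of order 1.

The denominator factor φ + 3/5 vanishes at -3/5 and appears to the power 1; the numerator there equals 10/31, nonzero, and no other factor vanishes.
Hence a pole whose order is the multiplicity, 1.


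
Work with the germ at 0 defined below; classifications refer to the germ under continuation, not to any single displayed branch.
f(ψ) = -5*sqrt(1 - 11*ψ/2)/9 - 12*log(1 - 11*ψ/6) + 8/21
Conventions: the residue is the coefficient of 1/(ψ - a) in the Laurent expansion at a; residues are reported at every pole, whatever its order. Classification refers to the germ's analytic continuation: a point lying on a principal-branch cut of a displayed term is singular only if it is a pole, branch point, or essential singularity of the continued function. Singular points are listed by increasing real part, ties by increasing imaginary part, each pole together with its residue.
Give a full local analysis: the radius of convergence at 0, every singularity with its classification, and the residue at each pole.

Radius of convergence at 0: 2/11.
At 2/11: an algebraic (square-root) branch point.
At 6/11: a logarithmic branch point.

Branch term (-5/9)*sqrt(1 - ψ/(2/11)): its argument vanishes at ψ = 2/11, a square-root branch point, modulus 2/11.
Branch term (-12)*log(1 - ψ/(6/11)): its argument vanishes at ψ = 6/11, a logarithmic branch point, modulus 6/11.
The radius of convergence is the smallest modulus among the singular points: 2/11.
List the singular points by increasing real part (a conjugate pair: the negative imaginary part first).


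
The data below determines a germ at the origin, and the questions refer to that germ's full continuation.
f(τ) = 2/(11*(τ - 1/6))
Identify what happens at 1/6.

The denominator factor τ - 1/6 vanishes at 1/6 and appears to the power 1; the numerator there equals 2/11, nonzero, and no other factor vanishes.
Hence a pole whose order is the multiplicity, 1.

The point is a pole of order 1.


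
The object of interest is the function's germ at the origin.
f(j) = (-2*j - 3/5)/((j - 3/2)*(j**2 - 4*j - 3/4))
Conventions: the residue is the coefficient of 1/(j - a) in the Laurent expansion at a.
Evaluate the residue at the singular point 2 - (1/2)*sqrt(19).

The factor j**2 - 4*j - 3/4 splits as (j - a)(j - a') with a = 2 - (1/2)*sqrt(19), a' = 2 + (1/2)*sqrt(19). At the order-1 pole a set g(j) = (j - a)*f(j) = [(-2*j - 3/5)/(j - 3/2)] / (j - a').
Simple pole: residue = g(a) at a = 2 - (1/2)*sqrt(19), which is -2/5 + (8/95)*sqrt(19).

The residue is -2/5 + (8/95)*sqrt(19).


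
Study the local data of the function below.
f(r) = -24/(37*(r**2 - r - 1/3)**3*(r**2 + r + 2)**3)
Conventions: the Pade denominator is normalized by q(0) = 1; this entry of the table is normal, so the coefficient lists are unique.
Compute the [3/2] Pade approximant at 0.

The Pade approximant has numerator coefficients [81/37, -22960827/6932098, 186580017/27728392, -374500017/55456784]; denominator coefficients [1, 841875/93677, 15690633/749416].

Taylor coefficients needed (expand at 0): a_0 = 81/37, a_1 = -1701/74, a_2 = 12393/74, a_3 = -152523/148, a_4 = 3407103/592, a_5 = -35692083/1184.
Write the denominator as Q(r) = 1 + q1*r + q2*r^2. Requiring Q*f - P = O(r^6) with deg P <= 3 kills the coefficients of r^4..r^5 in Q*f:
  r^4: a_4 + q1*a_3 + q2*a_2 = 0, i.e. 3407103/592 + (-152523/148)*q1 + (12393/74)*q2 = 0.
  r^5: a_5 + q1*a_4 + q2*a_3 = 0, i.e. -35692083/1184 + (3407103/592)*q1 + (-152523/148)*q2 = 0.
Solving this linear system: q1 = 841875/93677, q2 = 15690633/749416.
The numerator is Q*f truncated at degree 3: P0 = a_0 = 81/37; P1 = a_1 + q1*a_0 = -22960827/6932098; P2 = a_2 + q1*a_1 + q2*a_0 = 186580017/27728392; P3 = a_3 + q1*a_2 + q2*a_1 = -374500017/55456784.


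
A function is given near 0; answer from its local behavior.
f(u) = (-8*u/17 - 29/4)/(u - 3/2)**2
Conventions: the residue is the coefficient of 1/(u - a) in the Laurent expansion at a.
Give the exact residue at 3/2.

At the order-2 pole 3/2 set g(u) = (u - (3/2))^2*f(u) = -8*u/17 - 29/4.
Order-2 pole: residue = g'(a); g'(3/2) = -8/17, so the residue is -8/17.

The residue is -8/17.


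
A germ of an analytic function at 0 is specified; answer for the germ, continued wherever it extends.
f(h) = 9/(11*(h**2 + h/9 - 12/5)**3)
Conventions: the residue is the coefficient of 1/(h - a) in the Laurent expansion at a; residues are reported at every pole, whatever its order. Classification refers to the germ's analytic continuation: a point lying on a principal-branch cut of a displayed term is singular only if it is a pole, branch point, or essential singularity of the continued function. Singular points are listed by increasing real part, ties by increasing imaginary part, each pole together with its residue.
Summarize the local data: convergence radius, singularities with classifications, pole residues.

Radius of convergence at 0: -1/18 + (1/90)*sqrt(19465).
At -1/18 - (1/90)*sqrt(19465): a pole of order 3; residue -(79716150/649001792527)*sqrt(19465).
At -1/18 + (1/90)*sqrt(19465): a pole of order 3; residue (79716150/649001792527)*sqrt(19465).

Denominator factor (h**2 + h/9 - 12/5)^3: discriminant 3893/405, real irrational roots -1/18 + (1/90)*sqrt(19465) and -1/18 - (1/90)*sqrt(19465); poles of order 3, moduli -1/18 + (1/90)*sqrt(19465) and 1/18 + (1/90)*sqrt(19465).
The radius of convergence is the smallest modulus among the singular points: -1/18 + (1/90)*sqrt(19465).
The factor h**2 + h/9 - 12/5 splits as (h - a)(h - a') with a = -1/18 - (1/90)*sqrt(19465), a' = -1/18 + (1/90)*sqrt(19465). At the order-3 pole a set g(h) = (h - a)^3*f(h) = [9/11] / (h - a')^3.
Order-3 pole: residue = g''(a)/2; g''(-1/18 - (1/90)*sqrt(19465)) = -(159432300/649001792527)*sqrt(19465), so the residue is -(79716150/649001792527)*sqrt(19465).
The factor h**2 + h/9 - 12/5 splits as (h - a)(h - a') with a = -1/18 + (1/90)*sqrt(19465), a' = -1/18 - (1/90)*sqrt(19465). At the order-3 pole a set g(h) = (h - a)^3*f(h) = [9/11] / (h - a')^3.
Order-3 pole: residue = g''(a)/2; g''(-1/18 + (1/90)*sqrt(19465)) = (159432300/649001792527)*sqrt(19465), so the residue is (79716150/649001792527)*sqrt(19465).
List the singular points by increasing real part (a conjugate pair: the negative imaginary part first).


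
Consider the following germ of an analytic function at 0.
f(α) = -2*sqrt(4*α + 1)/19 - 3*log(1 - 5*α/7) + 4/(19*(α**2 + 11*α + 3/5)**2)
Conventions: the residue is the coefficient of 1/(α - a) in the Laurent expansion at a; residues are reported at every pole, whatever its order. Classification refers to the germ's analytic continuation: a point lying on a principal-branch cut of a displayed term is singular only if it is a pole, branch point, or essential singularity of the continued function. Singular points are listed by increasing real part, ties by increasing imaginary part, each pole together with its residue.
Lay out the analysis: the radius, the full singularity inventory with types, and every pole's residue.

Radius of convergence at 0: 11/2 - (1/10)*sqrt(2965).
At -11/2 - (1/10)*sqrt(2965): a pole of order 2; residue (40/6681331)*sqrt(2965).
At -1/4: an algebraic (square-root) branch point.
At -11/2 + (1/10)*sqrt(2965): a pole of order 2; residue -(40/6681331)*sqrt(2965).
At 7/5: a logarithmic branch point.

Denominator factor (α**2 + 11*α + 3/5)^2: discriminant 593/5, real irrational roots -11/2 + (1/10)*sqrt(2965) and -11/2 - (1/10)*sqrt(2965); poles of order 2, moduli 11/2 - (1/10)*sqrt(2965) and 11/2 + (1/10)*sqrt(2965).
Branch term (-3)*log(1 - α/(7/5)): its argument vanishes at α = 7/5, a logarithmic branch point, modulus 7/5.
Branch term (-2/19)*sqrt(1 - α/(-1/4)): its argument vanishes at α = -1/4, a square-root branch point, modulus 1/4.
The radius of convergence is the smallest modulus among the singular points: 11/2 - (1/10)*sqrt(2965).
The branch terms are analytic at -11/2 - (1/10)*sqrt(2965) and contribute nothing to the residue; only the rational part matters.
The factor α**2 + 11*α + 3/5 splits as (α - a)(α - a') with a = -11/2 - (1/10)*sqrt(2965), a' = -11/2 + (1/10)*sqrt(2965). At the order-2 pole a set g(α) = (α - a)^2*(rational part) = [4/19] / (α - a')^2.
Order-2 pole: residue = g'(a); g'(-11/2 - (1/10)*sqrt(2965)) = (40/6681331)*sqrt(2965), so the residue is (40/6681331)*sqrt(2965).
The branch terms are analytic at -11/2 + (1/10)*sqrt(2965) and contribute nothing to the residue; only the rational part matters.
The factor α**2 + 11*α + 3/5 splits as (α - a)(α - a') with a = -11/2 + (1/10)*sqrt(2965), a' = -11/2 - (1/10)*sqrt(2965). At the order-2 pole a set g(α) = (α - a)^2*(rational part) = [4/19] / (α - a')^2.
Order-2 pole: residue = g'(a); g'(-11/2 + (1/10)*sqrt(2965)) = -(40/6681331)*sqrt(2965), so the residue is -(40/6681331)*sqrt(2965).
List the singular points by increasing real part (a conjugate pair: the negative imaginary part first).


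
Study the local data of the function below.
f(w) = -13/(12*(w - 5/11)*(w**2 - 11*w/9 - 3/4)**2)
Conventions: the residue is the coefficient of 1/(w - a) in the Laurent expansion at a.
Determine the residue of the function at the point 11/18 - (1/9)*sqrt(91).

The factor w**2 - 11*w/9 - 3/4 splits as (w - a)(w - a') with a = 11/18 - (1/9)*sqrt(91), a' = 11/18 + (1/9)*sqrt(91). At the order-2 pole a set g(w) = (w - a)^2*f(w) = [-13/(12*(w - 5/11))] / (w - a')^2.
Order-2 pole: residue = g'(a); g'(11/18 - (1/9)*sqrt(91)) = 10277982/22915369 + (1207691397/116776720424)*sqrt(91), so the residue is 10277982/22915369 + (1207691397/116776720424)*sqrt(91).

The residue is 10277982/22915369 + (1207691397/116776720424)*sqrt(91).


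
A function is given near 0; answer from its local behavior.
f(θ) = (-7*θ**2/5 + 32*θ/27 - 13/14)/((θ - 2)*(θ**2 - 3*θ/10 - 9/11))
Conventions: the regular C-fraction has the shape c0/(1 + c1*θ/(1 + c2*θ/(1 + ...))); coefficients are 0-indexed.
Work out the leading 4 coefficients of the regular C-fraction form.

Taylor coefficients (expand at 0): a_0 = -143/252, a_1 = 11033/17010, a_2 = -456841/291600, a_3 = 5355911/5103000.
c0 = a_0 = -143/252. Peel one level at a time: if S = 1 + c*θ/S' with S'(0) = 1, then c is the θ-coefficient of S and S' = c*θ/(S - 1).
S_1 = c0/f = 1 + (2006/1755)*θ + (-3583549/2464020)*θ^2 + ...; c1 = 2006/1755.
S_2 = c1*θ/(S_1 - 1) = 1 + (210797/165672)*θ + (718529557/170429760)*θ^2 + ...; c2 = 210797/165672.
S_3 = c2*θ/(S_2 - 1) = 1 + (-28022652723/8457175640)*θ + ...; c3 = -28022652723/8457175640.

The regular C-fraction coefficients are [-143/252, 2006/1755, 210797/165672, -28022652723/8457175640].


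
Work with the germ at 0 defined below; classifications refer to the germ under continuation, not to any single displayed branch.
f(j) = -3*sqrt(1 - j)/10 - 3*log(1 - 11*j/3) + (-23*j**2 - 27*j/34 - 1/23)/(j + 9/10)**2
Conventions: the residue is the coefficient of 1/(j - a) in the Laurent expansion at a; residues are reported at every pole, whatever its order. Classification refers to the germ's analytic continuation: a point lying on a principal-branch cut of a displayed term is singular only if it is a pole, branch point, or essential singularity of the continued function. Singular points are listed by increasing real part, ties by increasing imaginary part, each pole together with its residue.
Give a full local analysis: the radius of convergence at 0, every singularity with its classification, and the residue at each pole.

Denominator factor (j + 9/10)^2: pole of order 2 at -9/10, modulus 9/10.
Branch term (-3)*log(1 - j/(3/11)): its argument vanishes at j = 3/11, a logarithmic branch point, modulus 3/11.
Branch term (-3/10)*sqrt(1 - j/(1)): its argument vanishes at j = 1, a square-root branch point, modulus 1.
The radius of convergence is the smallest modulus among the singular points: 3/11.
The branch terms are analytic at -9/10 and contribute nothing to the residue; only the rational part matters.
At the order-2 pole -9/10 set g(j) = (j - (-9/10))^2*(rational part) = -23*j**2 - 27*j/34 - 1/23.
Order-2 pole: residue = g'(a); g'(-9/10) = 6903/170, so the residue is 6903/170.
List the singular points by increasing real part (a conjugate pair: the negative imaginary part first).

Radius of convergence at 0: 3/11.
At -9/10: a pole of order 2; residue 6903/170.
At 3/11: a logarithmic branch point.
At 1: an algebraic (square-root) branch point.


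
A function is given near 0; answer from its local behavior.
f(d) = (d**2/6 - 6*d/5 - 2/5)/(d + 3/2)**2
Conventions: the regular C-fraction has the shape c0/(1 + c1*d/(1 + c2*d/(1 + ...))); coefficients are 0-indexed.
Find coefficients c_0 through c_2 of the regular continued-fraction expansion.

The regular C-fraction coefficients are [-8/45, -5/3, 211/60].

Taylor coefficients (expand at 0): a_0 = -8/45, a_1 = -8/27, a_2 = 74/135.
c0 = a_0 = -8/45. Peel one level at a time: if S = 1 + c*d/S' with S'(0) = 1, then c is the d-coefficient of S and S' = c*d/(S - 1).
S_1 = c0/f = 1 + (-5/3)*d + (211/36)*d^2 + ...; c1 = -5/3.
S_2 = c1*d/(S_1 - 1) = 1 + (211/60)*d + ...; c2 = 211/60.


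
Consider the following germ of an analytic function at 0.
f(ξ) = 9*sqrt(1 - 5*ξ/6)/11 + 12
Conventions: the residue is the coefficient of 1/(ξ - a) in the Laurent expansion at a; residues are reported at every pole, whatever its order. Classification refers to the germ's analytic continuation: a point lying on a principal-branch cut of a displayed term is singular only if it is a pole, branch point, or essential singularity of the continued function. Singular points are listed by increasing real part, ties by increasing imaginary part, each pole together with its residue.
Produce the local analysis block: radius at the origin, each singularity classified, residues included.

Radius of convergence at 0: 6/5.
At 6/5: an algebraic (square-root) branch point.

Branch term (9/11)*sqrt(1 - ξ/(6/5)): its argument vanishes at ξ = 6/5, a square-root branch point, modulus 6/5.
The radius of convergence is the smallest modulus among the singular points: 6/5.


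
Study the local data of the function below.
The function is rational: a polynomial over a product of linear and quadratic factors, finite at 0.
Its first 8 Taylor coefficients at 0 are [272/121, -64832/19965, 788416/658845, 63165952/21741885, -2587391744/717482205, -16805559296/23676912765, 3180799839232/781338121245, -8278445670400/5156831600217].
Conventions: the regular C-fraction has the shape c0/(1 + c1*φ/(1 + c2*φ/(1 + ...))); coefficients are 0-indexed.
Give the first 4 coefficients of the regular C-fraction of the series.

Taylor coefficients (read off): a_0 = 272/121, a_1 = -64832/19965, a_2 = 788416/658845, a_3 = 63165952/21741885.
c0 = a_0 = 272/121. Peel one level at a time: if S = 1 + c*φ/S' with S'(0) = 1, then c is the φ-coefficient of S and S' = c*φ/(S - 1).
S_1 = c0/f = 1 + (4052/2805)*φ + (1358916/874225)*φ^2 + ...; c1 = 4052/2805.
S_2 = c1*φ/(S_1 - 1) = 1 + (-1019187/947155)*φ + (127950705/124166449)*φ^2 + ...; c2 = -1019187/947155.
S_3 = c2*φ/(S_2 - 1) = 1 + (1208423325/1261866749)*φ + ...; c3 = 1208423325/1261866749.

The regular C-fraction coefficients are [272/121, 4052/2805, -1019187/947155, 1208423325/1261866749].


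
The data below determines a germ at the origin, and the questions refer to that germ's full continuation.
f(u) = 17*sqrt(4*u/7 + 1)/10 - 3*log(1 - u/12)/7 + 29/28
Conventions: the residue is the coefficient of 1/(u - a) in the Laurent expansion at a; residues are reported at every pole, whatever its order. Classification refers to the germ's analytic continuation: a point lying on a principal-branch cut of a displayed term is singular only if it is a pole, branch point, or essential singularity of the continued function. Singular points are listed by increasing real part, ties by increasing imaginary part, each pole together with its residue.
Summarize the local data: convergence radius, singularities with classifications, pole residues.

Radius of convergence at 0: 7/4.
At -7/4: an algebraic (square-root) branch point.
At 12: a logarithmic branch point.

Branch term (17/10)*sqrt(1 - u/(-7/4)): its argument vanishes at u = -7/4, a square-root branch point, modulus 7/4.
Branch term (-3/7)*log(1 - u/(12)): its argument vanishes at u = 12, a logarithmic branch point, modulus 12.
The radius of convergence is the smallest modulus among the singular points: 7/4.
List the singular points by increasing real part (a conjugate pair: the negative imaginary part first).


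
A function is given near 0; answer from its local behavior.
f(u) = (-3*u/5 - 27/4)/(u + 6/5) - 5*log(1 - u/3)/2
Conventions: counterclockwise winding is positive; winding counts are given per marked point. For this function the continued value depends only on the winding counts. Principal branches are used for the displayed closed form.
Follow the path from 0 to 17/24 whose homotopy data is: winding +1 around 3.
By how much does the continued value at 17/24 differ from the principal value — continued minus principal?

Continued minus principal equals -(5)*pi*i.

The rational part is single-valued and drops out of the difference; each branch term changes only by its own monodromy.
(-5/2)*log(1 - u/(3)): each positive loop around 3 adds 2*pi*i to the log, so winding +1 contributes (-5/2)*(1)*2*pi*i = -(5)*pi*i.
Summing the contributions at u = 17/24 gives -(5)*pi*i.


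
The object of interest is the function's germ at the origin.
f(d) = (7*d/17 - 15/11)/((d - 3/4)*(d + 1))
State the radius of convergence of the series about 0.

Denominator factor (d + 1): pole of order 1 at -1, modulus 1.
Denominator factor (d - 3/4): pole of order 1 at 3/4, modulus 3/4.
The radius of convergence is the smallest modulus among the singular points: 3/4.

The radius of convergence is 3/4.


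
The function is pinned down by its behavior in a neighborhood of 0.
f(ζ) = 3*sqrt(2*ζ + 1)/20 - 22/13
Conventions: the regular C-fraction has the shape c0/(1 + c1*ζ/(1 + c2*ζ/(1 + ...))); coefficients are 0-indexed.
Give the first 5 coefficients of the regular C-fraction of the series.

The regular C-fraction coefficients are [-401/260, 39/401, 323/802, 401/646, 245/646].

Taylor coefficients (expand at 0): a_0 = -401/260, a_1 = 3/20, a_2 = -3/40, a_3 = 3/40, a_4 = -3/32.
c0 = a_0 = -401/260. Peel one level at a time: if S = 1 + c*ζ/S' with S'(0) = 1, then c is the ζ-coefficient of S and S' = c*ζ/(S - 1).
S_1 = c0/f = 1 + (39/401)*ζ + (-12597/321602)*ζ^2 + ...; c1 = 39/401.
S_2 = c1*ζ/(S_1 - 1) = 1 + (323/802)*ζ + (-1/4)*ζ^2 + ...; c2 = 323/802.
S_3 = c2*ζ/(S_2 - 1) = 1 + (401/646)*ζ + (-98245/417316)*ζ^2 + ...; c3 = 401/646.
S_4 = c3*ζ/(S_3 - 1) = 1 + (245/646)*ζ + ...; c4 = 245/646.


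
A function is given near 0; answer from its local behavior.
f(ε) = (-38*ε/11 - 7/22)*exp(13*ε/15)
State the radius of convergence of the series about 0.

The radius of convergence is infinite.

The factor exp(13*ε/15) is entire and contributes no finite singular point.
The polynomial part has no poles.
No finite singular points: the Taylor series at 0 converges everywhere.


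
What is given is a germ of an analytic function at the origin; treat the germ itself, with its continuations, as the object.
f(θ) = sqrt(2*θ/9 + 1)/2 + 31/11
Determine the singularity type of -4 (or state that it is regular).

There is no denominator, hence no pole anywhere.
Branch term sqrt(1 - θ/(-9/2)): argument at -4 is 1/9, nonzero, so -4 is not its branch point (a point on a principal cut is still regular for the continued germ).
So the germ continues analytically to -4.

The point is a regular point.


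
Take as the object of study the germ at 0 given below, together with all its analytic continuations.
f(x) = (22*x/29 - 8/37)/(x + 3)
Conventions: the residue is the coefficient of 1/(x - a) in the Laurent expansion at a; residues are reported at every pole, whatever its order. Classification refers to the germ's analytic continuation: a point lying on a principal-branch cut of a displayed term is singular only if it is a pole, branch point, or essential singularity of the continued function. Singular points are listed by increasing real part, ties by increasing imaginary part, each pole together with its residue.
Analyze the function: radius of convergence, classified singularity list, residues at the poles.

Denominator factor (x + 3): pole of order 1 at -3, modulus 3.
The radius of convergence is the smallest modulus among the singular points: 3.
At the order-1 pole -3 set g(x) = (x - (-3))*f(x) = 22*x/29 - 8/37.
Simple pole: residue = g(a) at a = -3, which is -2674/1073.

Radius of convergence at 0: 3.
At -3: a pole of order 1; residue -2674/1073.


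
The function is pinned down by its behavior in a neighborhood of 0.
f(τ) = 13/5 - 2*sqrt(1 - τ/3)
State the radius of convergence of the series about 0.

The radius of convergence is 3.

Branch term (-2)*sqrt(1 - τ/(3)): its argument vanishes at τ = 3, a square-root branch point, modulus 3.
The radius of convergence is the smallest modulus among the singular points: 3.


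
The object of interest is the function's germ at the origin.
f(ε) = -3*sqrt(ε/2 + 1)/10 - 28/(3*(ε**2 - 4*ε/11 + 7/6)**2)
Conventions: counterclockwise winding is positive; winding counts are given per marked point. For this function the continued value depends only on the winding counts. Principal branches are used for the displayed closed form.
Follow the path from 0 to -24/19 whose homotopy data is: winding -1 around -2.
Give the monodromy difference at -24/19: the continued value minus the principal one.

The rational part is single-valued and drops out of the difference; each branch term changes only by its own monodromy.
(-3/10)*sqrt(1 - ε/(-2)): winding -1 is odd, the square root flips sign, contributing -2*(-3/10)*sqrt(1 - (-24/19)/(-2)) = -2*(-3/10)*sqrt(7/19) = (3/95)*sqrt(133).
Summing the contributions at ε = -24/19 gives (3/95)*sqrt(133).

Continued minus principal equals (3/95)*sqrt(133).


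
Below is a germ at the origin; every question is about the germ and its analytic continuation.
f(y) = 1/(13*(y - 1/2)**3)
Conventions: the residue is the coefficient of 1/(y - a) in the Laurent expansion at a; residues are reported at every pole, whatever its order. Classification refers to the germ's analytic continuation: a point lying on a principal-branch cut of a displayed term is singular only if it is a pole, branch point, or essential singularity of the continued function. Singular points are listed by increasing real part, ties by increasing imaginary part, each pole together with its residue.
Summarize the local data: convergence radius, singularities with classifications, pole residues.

Radius of convergence at 0: 1/2.
At 1/2: a pole of order 3; residue 0.

Denominator factor (y - 1/2)^3: pole of order 3 at 1/2, modulus 1/2.
The radius of convergence is the smallest modulus among the singular points: 1/2.
At the order-3 pole 1/2 set g(y) = (y - (1/2))^3*f(y) = 1/13.
Order-3 pole: residue = g''(a)/2; g''(1/2) = 0, so the residue is 0.


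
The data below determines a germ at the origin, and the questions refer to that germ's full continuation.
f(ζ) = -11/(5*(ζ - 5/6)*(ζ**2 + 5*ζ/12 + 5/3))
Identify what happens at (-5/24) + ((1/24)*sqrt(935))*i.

The point is a pole of order 1.

The denominator factor ζ**2 + 5*ζ/12 + 5/3 vanishes at (-5/24) + ((1/24)*sqrt(935))*i and appears to the power 1; the numerator there equals -11/5, nonzero, and no other factor vanishes.
Hence a pole whose order is the multiplicity, 1.


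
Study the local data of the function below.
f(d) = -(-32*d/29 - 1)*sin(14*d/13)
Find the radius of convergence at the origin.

The factor -sin(14*d/13) is entire and contributes no finite singular point.
The polynomial part has no poles.
No finite singular points: the Taylor series at 0 converges everywhere.

The radius of convergence is infinite.


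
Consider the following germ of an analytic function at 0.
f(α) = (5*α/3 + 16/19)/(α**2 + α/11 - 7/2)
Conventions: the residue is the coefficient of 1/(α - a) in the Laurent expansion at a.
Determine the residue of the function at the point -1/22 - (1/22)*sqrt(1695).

The residue is 5/6 - (961/193230)*sqrt(1695).

The factor α**2 + α/11 - 7/2 splits as (α - a)(α - a') with a = -1/22 - (1/22)*sqrt(1695), a' = -1/22 + (1/22)*sqrt(1695). At the order-1 pole a set g(α) = (α - a)*f(α) = [5*α/3 + 16/19] / (α - a').
Simple pole: residue = g(a) at a = -1/22 - (1/22)*sqrt(1695), which is 5/6 - (961/193230)*sqrt(1695).


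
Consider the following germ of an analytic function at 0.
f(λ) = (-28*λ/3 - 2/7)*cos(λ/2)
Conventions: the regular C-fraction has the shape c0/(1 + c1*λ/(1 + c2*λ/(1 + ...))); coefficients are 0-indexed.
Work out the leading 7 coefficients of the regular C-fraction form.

The regular C-fraction coefficients are [-2/7, -98/3, 76841/2352, -3/784, -245/76841, -7529683/230523, 295164265169/9035619600].

Taylor coefficients (expand at 0): a_0 = -2/7, a_1 = -28/3, a_2 = 1/28, a_3 = 7/6, a_4 = -1/1344, a_5 = -7/288, a_6 = 1/161280.
c0 = a_0 = -2/7. Peel one level at a time: if S = 1 + c*λ/S' with S'(0) = 1, then c is the λ-coefficient of S and S' = c*λ/(S - 1).
S_1 = c0/f = 1 + (-98/3)*λ + (76841/72)*λ^2 + ...; c1 = -98/3.
S_2 = c1*λ/(S_1 - 1) = 1 + (76841/2352)*λ + (76841/614656)*λ^2 + ...; c2 = 76841/2352.
S_3 = c2*λ/(S_2 - 1) = 1 + (-3/784)*λ + (-15/1229456)*λ^2 + ...; c3 = -3/784.
S_4 = c3*λ/(S_3 - 1) = 1 + (-245/76841)*λ + (-1844772335/17713617843)*λ^2 + ...; c4 = -245/76841.
S_5 = c4*λ/(S_4 - 1) = 1 + (-7529683/230523)*λ + (295164265169/276627600)*λ^2 + ...; c5 = -7529683/230523.
S_6 = c5*λ/(S_5 - 1) = 1 + (295164265169/9035619600)*λ + ...; c6 = 295164265169/9035619600.


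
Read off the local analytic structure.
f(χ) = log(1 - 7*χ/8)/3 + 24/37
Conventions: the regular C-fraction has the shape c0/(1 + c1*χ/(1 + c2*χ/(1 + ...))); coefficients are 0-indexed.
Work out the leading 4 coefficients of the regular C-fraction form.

Taylor coefficients (expand at 0): a_0 = 24/37, a_1 = -7/24, a_2 = -49/384, a_3 = -343/4608.
c0 = a_0 = 24/37. Peel one level at a time: if S = 1 + c*χ/S' with S'(0) = 1, then c is the χ-coefficient of S and S' = c*χ/(S - 1).
S_1 = c0/f = 1 + (259/576)*χ + (132349/331776)*χ^2 + ...; c1 = 259/576.
S_2 = c1*χ/(S_1 - 1) = 1 + (-511/576)*χ + (-49/768)*χ^2 + ...; c2 = -511/576.
S_3 = c2*χ/(S_2 - 1) = 1 + (-21/292)*χ + ...; c3 = -21/292.

The regular C-fraction coefficients are [24/37, 259/576, -511/576, -21/292].


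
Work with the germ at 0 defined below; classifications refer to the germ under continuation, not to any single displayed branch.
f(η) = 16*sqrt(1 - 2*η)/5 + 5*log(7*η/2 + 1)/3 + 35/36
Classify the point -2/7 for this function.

The term (5/3)*log(1 - η/(-2/7)) has argument 1 - -2/7/(-2/7) = 0 at -2/7: a logarithmic (infinitely-sheeted) branch point; the remaining terms are analytic or single-valued there.

The point is a logarithmic branch point.


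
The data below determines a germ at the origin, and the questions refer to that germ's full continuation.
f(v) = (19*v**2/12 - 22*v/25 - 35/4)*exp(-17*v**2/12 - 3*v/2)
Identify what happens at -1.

The point is a regular point.

There is no denominator, hence no pole anywhere.
The factor exp(-17*v**2/12 - 3*v/2) is entire.
So the germ continues analytically to -1.


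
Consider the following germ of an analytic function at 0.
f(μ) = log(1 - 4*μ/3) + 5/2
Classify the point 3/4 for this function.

The point is a logarithmic branch point.

The term (1)*log(1 - μ/(3/4)) has argument 1 - 3/4/(3/4) = 0 at 3/4: a logarithmic (infinitely-sheeted) branch point; the remaining terms are analytic or single-valued there.


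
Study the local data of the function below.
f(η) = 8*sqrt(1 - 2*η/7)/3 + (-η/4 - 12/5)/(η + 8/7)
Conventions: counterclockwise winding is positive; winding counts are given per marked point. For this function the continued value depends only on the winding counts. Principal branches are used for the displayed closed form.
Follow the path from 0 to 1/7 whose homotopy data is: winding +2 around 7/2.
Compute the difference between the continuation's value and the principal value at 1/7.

The rational part is single-valued and drops out of the difference; each branch term changes only by its own monodromy.
(8/3)*sqrt(1 - η/(7/2)): winding +2 is even, the square root returns to the same sheet, contribution 0.
Summing the contributions at η = 1/7 gives 0.

Continued minus principal equals 0.


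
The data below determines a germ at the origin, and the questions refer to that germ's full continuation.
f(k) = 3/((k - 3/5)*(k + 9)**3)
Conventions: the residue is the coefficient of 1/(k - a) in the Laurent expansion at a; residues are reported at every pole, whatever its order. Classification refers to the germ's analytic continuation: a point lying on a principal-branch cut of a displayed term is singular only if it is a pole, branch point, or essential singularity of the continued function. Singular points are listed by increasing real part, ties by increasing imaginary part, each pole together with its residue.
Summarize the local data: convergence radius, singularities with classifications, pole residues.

Radius of convergence at 0: 3/5.
At -9: a pole of order 3; residue -125/36864.
At 3/5: a pole of order 1; residue 125/36864.

Denominator factor (k - 3/5): pole of order 1 at 3/5, modulus 3/5.
Denominator factor (k + 9)^3: pole of order 3 at -9, modulus 9.
The radius of convergence is the smallest modulus among the singular points: 3/5.
At the order-3 pole -9 set g(k) = (k - (-9))^3*f(k) = 3/(k - 3/5).
Order-3 pole: residue = g''(a)/2; g''(-9) = -125/18432, so the residue is -125/36864.
At the order-1 pole 3/5 set g(k) = (k - (3/5))*f(k) = 3/(k + 9)**3.
Simple pole: residue = g(a) at a = 3/5, which is 125/36864.
List the singular points by increasing real part (a conjugate pair: the negative imaginary part first).
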